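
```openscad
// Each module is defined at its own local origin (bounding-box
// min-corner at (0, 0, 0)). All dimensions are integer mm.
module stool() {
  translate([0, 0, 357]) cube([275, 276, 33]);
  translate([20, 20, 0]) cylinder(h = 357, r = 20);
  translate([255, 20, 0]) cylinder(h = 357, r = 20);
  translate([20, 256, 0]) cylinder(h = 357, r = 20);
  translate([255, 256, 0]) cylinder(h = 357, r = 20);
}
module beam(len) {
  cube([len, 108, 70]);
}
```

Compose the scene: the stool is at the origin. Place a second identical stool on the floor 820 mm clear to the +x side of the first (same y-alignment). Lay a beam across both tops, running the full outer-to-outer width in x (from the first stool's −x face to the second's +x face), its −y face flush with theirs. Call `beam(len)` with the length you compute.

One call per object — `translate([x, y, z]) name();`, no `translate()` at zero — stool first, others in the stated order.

stool();
translate([1095, 0, 0]) stool();
translate([0, 0, 390]) beam(1370);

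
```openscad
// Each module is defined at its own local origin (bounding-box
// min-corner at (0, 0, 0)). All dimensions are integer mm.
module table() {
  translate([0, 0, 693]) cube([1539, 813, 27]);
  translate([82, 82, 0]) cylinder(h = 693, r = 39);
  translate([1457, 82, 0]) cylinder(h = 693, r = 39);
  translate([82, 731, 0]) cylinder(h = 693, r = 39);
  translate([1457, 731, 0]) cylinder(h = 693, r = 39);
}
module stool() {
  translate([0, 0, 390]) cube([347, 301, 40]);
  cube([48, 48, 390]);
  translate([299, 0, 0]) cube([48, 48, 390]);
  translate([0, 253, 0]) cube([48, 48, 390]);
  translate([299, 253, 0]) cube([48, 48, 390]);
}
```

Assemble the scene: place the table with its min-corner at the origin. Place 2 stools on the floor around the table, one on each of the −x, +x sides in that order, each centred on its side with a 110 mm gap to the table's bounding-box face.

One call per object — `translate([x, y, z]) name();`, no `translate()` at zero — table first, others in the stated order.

table();
translate([-457, 256, 0]) stool();
translate([1649, 256, 0]) stool();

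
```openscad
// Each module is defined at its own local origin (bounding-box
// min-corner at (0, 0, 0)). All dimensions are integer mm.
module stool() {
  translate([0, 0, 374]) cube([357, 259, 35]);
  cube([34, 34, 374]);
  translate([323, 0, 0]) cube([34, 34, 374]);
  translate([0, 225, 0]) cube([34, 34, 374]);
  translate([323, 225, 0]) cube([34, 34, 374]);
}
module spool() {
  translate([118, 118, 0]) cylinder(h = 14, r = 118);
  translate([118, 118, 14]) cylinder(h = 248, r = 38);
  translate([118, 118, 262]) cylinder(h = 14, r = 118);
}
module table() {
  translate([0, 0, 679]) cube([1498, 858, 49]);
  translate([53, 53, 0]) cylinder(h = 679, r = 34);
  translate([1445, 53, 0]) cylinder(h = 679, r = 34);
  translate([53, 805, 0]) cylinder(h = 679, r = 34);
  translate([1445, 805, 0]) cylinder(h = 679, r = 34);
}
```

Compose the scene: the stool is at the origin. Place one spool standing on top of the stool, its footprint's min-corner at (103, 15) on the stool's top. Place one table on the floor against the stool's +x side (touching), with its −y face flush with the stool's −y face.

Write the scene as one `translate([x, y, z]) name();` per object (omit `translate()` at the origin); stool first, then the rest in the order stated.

stool();
translate([103, 15, 409]) spool();
translate([357, 0, 0]) table();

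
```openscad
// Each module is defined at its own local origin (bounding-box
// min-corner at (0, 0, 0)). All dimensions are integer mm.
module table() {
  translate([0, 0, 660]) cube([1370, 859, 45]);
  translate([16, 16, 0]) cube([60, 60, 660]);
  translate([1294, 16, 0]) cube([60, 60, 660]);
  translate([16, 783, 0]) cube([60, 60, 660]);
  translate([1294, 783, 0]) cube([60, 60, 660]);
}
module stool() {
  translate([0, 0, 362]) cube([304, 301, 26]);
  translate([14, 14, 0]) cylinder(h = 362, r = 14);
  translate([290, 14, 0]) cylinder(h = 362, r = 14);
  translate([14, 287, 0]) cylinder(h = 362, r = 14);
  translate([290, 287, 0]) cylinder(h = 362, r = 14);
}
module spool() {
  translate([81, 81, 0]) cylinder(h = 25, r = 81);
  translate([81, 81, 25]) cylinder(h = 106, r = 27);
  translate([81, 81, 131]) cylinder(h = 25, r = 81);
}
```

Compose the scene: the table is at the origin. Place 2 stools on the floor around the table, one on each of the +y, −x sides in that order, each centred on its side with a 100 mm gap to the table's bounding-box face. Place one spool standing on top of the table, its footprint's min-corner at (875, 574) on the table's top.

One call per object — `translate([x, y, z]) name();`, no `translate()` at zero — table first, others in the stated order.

table();
translate([533, 959, 0]) stool();
translate([-404, 279, 0]) stool();
translate([875, 574, 705]) spool();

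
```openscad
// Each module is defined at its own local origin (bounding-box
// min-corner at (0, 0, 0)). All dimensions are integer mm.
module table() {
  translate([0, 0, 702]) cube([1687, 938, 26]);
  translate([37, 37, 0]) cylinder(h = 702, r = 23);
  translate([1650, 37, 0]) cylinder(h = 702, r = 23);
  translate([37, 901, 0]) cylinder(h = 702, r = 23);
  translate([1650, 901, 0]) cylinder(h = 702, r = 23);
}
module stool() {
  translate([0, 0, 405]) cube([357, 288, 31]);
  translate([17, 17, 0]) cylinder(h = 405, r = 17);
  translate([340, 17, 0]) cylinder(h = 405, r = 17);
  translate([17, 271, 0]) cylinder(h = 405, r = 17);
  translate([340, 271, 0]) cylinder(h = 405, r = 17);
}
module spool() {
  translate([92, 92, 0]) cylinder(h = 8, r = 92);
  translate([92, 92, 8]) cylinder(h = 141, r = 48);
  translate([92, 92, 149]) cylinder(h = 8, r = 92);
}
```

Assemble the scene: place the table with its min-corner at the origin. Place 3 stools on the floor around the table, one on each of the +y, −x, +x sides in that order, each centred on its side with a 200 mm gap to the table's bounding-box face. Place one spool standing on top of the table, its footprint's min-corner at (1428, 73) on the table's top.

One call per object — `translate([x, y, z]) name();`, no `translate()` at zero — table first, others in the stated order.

table();
translate([665, 1138, 0]) stool();
translate([-557, 325, 0]) stool();
translate([1887, 325, 0]) stool();
translate([1428, 73, 728]) spool();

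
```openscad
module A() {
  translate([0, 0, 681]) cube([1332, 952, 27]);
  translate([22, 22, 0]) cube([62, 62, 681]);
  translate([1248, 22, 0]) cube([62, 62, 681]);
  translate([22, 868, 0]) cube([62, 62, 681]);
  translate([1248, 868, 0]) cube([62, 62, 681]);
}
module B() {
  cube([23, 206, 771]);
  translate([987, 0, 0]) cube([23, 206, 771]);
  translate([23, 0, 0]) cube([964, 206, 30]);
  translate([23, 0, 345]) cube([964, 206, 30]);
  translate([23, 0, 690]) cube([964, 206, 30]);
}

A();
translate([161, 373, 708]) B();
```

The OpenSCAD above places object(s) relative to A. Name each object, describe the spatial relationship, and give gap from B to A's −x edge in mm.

A is a table. B is a bookshelf. The bookshelf is on top of the table, centred. The gap from the bookshelf to the table's −x edge is 161 mm.

The bookshelf's min-x is at 161; the table's min-x is 0; gap = 161 mm.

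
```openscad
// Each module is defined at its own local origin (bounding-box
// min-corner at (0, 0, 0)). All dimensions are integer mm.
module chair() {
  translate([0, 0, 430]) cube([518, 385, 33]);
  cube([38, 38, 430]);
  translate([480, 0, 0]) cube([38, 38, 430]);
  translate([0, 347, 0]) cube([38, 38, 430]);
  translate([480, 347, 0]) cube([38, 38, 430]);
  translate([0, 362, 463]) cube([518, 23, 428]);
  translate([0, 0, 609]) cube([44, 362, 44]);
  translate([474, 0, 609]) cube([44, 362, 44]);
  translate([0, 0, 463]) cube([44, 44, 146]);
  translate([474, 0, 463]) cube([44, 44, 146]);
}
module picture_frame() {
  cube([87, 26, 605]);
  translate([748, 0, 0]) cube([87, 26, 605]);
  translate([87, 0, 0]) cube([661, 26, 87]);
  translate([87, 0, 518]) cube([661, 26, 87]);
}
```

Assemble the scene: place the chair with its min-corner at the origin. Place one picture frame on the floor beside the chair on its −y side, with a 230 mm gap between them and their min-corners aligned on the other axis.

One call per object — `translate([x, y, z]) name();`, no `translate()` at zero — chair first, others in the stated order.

chair();
translate([0, -256, 0]) picture_frame();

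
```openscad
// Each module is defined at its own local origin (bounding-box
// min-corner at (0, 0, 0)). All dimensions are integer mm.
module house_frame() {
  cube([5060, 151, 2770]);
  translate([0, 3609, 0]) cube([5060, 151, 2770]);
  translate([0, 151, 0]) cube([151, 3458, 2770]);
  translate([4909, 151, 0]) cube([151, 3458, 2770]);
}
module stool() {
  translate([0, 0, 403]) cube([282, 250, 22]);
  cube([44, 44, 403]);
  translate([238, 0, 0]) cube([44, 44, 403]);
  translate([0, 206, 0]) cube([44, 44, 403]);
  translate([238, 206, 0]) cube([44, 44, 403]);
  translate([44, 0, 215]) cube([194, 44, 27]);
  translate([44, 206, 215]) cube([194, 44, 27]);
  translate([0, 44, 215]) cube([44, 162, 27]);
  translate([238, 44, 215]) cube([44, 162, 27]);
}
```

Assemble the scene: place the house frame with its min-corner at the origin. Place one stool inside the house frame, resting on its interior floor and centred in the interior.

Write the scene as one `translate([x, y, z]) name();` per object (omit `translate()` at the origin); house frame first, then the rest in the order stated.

house_frame();
translate([2389, 1755, 0]) stool();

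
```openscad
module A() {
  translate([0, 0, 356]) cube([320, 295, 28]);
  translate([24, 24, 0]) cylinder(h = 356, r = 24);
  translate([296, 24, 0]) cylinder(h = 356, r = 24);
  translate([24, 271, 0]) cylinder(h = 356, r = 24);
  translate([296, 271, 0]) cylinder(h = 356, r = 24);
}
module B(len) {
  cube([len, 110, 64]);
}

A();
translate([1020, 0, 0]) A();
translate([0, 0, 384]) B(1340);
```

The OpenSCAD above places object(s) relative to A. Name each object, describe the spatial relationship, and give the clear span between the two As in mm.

A is a stool. B is a beam. A beam spans the tops of two stools. The clear span between the two stools is 700 mm.

Second stool starts at x = 1020; first ends at x = 320; clear span = 1020 − 320 = 700 mm.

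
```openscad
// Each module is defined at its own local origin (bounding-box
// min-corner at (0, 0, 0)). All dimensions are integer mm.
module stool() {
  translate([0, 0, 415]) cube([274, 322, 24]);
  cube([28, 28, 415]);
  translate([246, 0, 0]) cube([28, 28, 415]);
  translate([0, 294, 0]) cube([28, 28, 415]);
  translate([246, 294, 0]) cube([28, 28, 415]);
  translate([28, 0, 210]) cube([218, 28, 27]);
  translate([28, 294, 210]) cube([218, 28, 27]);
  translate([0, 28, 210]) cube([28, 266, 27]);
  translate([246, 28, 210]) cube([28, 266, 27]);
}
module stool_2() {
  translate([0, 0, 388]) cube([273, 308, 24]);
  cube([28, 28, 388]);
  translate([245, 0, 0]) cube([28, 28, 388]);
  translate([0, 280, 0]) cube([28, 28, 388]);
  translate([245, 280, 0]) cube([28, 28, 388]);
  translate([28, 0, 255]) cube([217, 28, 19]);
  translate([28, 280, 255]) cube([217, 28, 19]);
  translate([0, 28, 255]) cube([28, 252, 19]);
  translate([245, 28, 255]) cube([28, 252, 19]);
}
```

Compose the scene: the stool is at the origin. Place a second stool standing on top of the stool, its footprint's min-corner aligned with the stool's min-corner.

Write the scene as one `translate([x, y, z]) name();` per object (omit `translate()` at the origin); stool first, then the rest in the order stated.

stool();
translate([0, 0, 439]) stool_2();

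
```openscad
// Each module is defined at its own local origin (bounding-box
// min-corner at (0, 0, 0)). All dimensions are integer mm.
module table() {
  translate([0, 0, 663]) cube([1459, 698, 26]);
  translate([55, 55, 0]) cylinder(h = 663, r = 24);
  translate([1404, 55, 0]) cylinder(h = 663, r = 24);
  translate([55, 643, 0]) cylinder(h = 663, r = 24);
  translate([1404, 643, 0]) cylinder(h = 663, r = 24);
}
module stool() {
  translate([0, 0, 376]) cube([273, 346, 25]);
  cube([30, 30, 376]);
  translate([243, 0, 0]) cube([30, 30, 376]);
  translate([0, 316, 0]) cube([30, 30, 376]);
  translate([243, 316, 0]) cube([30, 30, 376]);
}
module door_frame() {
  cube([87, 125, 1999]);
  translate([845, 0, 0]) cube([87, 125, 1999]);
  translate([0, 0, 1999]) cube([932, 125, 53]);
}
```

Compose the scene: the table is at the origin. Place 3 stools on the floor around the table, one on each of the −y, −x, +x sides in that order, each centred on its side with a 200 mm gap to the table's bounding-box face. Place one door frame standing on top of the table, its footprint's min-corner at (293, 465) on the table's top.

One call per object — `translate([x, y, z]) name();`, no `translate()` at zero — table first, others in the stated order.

table();
translate([593, -546, 0]) stool();
translate([-473, 176, 0]) stool();
translate([1659, 176, 0]) stool();
translate([293, 465, 689]) door_frame();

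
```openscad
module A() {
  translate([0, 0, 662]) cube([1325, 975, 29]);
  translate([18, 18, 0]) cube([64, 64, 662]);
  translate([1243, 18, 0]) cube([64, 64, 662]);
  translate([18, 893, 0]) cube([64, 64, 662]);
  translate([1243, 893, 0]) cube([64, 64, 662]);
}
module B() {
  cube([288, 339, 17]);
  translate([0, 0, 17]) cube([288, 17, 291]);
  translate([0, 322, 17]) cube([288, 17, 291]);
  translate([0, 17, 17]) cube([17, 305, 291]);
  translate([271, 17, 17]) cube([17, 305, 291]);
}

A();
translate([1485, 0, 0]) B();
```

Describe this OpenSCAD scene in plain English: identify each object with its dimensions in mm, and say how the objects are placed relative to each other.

A is a rectangular dining table. The top is 1325×975×29 mm with its upper surface at z = 691 mm. It stands on four 64×64 mm square legs, each inset 18 mm from the nearest pair of top edges, running from the floor to the underside of the top.

B is an open-topped rectangular box: outside dimensions 288×339×308 mm, with a uniform wall and base thickness of 17 mm. The base is a full 288×339 slab on the floor; four walls sit on top of the base. The front and back walls (the −y and +y sides) span the full width; the two side walls fit between them.

The open box is on the floor beside the table on its +x side.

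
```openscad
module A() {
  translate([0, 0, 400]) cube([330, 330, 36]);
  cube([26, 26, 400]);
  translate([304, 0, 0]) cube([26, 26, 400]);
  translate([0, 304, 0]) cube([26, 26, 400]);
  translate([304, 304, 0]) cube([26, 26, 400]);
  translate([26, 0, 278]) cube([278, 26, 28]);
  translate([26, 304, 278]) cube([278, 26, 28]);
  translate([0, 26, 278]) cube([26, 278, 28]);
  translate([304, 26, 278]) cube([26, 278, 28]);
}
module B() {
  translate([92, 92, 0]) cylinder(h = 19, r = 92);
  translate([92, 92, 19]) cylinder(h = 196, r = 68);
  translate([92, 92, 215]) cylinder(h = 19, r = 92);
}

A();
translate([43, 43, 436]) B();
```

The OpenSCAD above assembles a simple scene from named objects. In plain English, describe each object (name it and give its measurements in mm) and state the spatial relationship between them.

A is a simple wooden stool: a rectangular seat 330 mm (x) by 330 mm (y), 36 mm thick, top face at z = 436 mm, on four square legs, each 26×26 mm in cross-section. The legs rest on z = 0, each flush with a corner of the seat. Four stretchers, 26 mm wide and 28 mm tall, connect adjacent legs with their undersides at z = 278 mm, each running between the inner faces of the legs it joins and aligned with the legs' outer faces on the other axis.

B is a spool: two coaxial disc flanges of radius 92 mm and thickness 19 mm, joined by a core cylinder of radius 68 mm and height 196 mm. The lower flange rests on z = 0 and the three cylinders share a vertical axis.

The spool is on top of the stool.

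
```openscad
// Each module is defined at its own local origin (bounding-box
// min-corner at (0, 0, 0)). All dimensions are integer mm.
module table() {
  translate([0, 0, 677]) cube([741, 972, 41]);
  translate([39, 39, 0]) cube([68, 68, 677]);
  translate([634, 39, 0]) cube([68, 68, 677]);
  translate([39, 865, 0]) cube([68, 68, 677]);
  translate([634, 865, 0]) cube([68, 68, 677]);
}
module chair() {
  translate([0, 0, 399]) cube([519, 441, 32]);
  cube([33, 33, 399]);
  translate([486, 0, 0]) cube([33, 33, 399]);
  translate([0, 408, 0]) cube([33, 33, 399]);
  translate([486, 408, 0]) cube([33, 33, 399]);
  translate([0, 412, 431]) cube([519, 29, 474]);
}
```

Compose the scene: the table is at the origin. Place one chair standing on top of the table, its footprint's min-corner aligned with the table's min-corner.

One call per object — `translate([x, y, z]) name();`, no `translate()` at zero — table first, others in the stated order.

table();
translate([0, 0, 718]) chair();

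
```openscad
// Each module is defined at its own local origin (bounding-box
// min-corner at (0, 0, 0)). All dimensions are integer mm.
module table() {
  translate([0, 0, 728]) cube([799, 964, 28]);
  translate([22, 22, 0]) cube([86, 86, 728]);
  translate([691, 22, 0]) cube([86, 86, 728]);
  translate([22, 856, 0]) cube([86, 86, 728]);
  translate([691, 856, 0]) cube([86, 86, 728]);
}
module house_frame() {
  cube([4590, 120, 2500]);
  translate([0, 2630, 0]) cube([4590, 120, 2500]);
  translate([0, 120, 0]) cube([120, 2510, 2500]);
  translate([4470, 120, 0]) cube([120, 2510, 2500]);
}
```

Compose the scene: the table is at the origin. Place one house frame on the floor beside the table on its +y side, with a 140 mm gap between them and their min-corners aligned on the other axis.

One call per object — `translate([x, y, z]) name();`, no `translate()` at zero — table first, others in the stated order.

table();
translate([0, 1104, 0]) house_frame();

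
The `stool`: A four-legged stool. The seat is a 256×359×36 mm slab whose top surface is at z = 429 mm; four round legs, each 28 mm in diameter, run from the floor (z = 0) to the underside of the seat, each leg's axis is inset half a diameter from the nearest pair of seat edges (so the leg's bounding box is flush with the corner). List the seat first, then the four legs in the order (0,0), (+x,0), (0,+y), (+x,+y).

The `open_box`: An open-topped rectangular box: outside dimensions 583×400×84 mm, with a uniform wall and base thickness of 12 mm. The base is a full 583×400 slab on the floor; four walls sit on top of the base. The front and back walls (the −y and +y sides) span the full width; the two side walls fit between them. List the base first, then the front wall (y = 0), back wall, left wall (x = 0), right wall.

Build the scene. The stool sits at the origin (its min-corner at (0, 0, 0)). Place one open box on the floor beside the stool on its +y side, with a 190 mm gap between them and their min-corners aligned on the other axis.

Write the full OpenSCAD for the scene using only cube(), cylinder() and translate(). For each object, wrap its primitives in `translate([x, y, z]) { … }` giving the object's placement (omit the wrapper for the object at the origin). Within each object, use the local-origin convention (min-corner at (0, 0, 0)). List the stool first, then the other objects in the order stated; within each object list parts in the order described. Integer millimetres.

translate([0, 0, 393]) cube([256, 359, 36]);
translate([14, 14, 0]) cylinder(h = 393, r = 14);
translate([242, 14, 0]) cylinder(h = 393, r = 14);
translate([14, 345, 0]) cylinder(h = 393, r = 14);
translate([242, 345, 0]) cylinder(h = 393, r = 14);
translate([0, 549, 0]) {
  cube([583, 400, 12]);
  translate([0, 0, 12]) cube([583, 12, 72]);
  translate([0, 388, 12]) cube([583, 12, 72]);
  translate([0, 12, 12]) cube([12, 376, 72]);
  translate([571, 12, 12]) cube([12, 376, 72]);
}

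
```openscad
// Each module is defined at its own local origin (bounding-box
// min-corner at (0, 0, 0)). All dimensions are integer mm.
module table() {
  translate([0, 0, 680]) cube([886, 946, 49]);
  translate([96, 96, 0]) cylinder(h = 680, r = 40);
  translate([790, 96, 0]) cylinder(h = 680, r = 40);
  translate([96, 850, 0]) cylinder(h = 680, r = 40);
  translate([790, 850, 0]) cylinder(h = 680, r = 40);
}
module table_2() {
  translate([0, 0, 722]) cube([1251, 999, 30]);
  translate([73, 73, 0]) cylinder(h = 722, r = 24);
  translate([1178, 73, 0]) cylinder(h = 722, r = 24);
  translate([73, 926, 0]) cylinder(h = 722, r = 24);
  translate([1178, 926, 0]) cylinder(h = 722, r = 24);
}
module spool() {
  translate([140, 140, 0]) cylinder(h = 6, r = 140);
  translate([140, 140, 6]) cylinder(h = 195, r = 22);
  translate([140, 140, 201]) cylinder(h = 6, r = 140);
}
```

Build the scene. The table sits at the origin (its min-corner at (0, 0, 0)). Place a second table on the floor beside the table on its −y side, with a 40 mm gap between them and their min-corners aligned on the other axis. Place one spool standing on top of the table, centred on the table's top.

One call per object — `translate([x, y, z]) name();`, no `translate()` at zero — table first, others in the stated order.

table();
translate([0, -1039, 0]) table_2();
translate([303, 333, 729]) spool();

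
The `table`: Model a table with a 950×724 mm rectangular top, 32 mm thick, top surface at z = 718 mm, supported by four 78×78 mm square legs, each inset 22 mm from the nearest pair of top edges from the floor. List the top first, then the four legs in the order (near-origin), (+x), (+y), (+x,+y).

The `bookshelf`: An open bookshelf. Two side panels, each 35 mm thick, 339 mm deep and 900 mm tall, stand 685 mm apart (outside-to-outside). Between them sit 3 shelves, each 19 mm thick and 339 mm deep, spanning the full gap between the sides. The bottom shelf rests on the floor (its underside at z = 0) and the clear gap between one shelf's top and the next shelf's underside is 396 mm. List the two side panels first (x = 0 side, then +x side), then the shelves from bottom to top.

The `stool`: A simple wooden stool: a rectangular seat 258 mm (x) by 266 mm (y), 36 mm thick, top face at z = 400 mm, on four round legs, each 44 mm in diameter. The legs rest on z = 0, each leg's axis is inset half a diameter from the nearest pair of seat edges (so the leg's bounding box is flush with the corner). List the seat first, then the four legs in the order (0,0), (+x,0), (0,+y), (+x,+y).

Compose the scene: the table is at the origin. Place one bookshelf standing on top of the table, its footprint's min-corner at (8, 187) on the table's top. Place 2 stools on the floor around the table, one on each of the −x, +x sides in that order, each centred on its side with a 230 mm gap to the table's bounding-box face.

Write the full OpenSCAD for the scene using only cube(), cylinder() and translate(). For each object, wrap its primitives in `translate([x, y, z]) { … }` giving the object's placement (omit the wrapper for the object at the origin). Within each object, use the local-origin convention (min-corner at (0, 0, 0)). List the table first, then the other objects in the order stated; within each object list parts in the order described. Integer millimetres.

translate([0, 0, 686]) cube([950, 724, 32]);
translate([22, 22, 0]) cube([78, 78, 686]);
translate([850, 22, 0]) cube([78, 78, 686]);
translate([22, 624, 0]) cube([78, 78, 686]);
translate([850, 624, 0]) cube([78, 78, 686]);
translate([8, 187, 718]) {
  cube([35, 339, 900]);
  translate([650, 0, 0]) cube([35, 339, 900]);
  translate([35, 0, 0]) cube([615, 339, 19]);
  translate([35, 0, 415]) cube([615, 339, 19]);
  translate([35, 0, 830]) cube([615, 339, 19]);
}
translate([-488, 229, 0]) {
  translate([0, 0, 364]) cube([258, 266, 36]);
  translate([22, 22, 0]) cylinder(h = 364, r = 22);
  translate([236, 22, 0]) cylinder(h = 364, r = 22);
  translate([22, 244, 0]) cylinder(h = 364, r = 22);
  translate([236, 244, 0]) cylinder(h = 364, r = 22);
}
translate([1180, 229, 0]) {
  translate([0, 0, 364]) cube([258, 266, 36]);
  translate([22, 22, 0]) cylinder(h = 364, r = 22);
  translate([236, 22, 0]) cylinder(h = 364, r = 22);
  translate([22, 244, 0]) cylinder(h = 364, r = 22);
  translate([236, 244, 0]) cylinder(h = 364, r = 22);
}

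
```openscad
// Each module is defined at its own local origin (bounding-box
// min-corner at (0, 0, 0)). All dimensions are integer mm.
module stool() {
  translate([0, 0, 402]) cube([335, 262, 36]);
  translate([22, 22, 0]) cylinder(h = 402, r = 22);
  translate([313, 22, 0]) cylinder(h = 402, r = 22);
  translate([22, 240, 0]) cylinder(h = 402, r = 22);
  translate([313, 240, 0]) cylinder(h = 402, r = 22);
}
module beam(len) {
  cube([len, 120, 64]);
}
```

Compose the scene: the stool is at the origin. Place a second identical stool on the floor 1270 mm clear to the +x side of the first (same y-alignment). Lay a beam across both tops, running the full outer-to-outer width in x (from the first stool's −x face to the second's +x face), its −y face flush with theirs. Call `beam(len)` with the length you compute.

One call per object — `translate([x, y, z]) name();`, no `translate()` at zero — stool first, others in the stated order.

stool();
translate([1605, 0, 0]) stool();
translate([0, 0, 438]) beam(1940);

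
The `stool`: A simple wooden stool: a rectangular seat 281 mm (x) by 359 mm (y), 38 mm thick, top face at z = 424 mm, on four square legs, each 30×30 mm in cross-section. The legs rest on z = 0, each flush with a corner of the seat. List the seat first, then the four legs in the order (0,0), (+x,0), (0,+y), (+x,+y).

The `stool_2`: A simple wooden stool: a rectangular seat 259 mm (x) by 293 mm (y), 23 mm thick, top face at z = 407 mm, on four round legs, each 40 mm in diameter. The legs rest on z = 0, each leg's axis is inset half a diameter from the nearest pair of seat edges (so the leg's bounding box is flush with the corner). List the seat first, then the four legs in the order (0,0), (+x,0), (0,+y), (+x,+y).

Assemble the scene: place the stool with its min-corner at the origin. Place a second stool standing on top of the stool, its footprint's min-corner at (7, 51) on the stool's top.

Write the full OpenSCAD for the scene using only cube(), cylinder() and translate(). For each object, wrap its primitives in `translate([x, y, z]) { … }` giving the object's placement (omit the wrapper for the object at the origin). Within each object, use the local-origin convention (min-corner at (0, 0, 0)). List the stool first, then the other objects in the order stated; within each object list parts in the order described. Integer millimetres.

translate([0, 0, 386]) cube([281, 359, 38]);
cube([30, 30, 386]);
translate([251, 0, 0]) cube([30, 30, 386]);
translate([0, 329, 0]) cube([30, 30, 386]);
translate([251, 329, 0]) cube([30, 30, 386]);
translate([7, 51, 424]) {
  translate([0, 0, 384]) cube([259, 293, 23]);
  translate([20, 20, 0]) cylinder(h = 384, r = 20);
  translate([239, 20, 0]) cylinder(h = 384, r = 20);
  translate([20, 273, 0]) cylinder(h = 384, r = 20);
  translate([239, 273, 0]) cylinder(h = 384, r = 20);
}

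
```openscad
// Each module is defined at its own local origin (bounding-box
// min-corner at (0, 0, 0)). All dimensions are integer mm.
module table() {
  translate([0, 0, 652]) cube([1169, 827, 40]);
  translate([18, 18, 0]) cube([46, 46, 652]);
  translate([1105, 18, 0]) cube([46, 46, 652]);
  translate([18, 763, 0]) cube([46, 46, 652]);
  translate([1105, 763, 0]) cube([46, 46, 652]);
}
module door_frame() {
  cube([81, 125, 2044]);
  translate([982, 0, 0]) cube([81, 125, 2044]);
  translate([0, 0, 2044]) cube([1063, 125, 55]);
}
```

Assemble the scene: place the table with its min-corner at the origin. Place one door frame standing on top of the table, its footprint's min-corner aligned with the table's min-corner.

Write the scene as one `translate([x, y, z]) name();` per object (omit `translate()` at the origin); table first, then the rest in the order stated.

table();
translate([0, 0, 692]) door_frame();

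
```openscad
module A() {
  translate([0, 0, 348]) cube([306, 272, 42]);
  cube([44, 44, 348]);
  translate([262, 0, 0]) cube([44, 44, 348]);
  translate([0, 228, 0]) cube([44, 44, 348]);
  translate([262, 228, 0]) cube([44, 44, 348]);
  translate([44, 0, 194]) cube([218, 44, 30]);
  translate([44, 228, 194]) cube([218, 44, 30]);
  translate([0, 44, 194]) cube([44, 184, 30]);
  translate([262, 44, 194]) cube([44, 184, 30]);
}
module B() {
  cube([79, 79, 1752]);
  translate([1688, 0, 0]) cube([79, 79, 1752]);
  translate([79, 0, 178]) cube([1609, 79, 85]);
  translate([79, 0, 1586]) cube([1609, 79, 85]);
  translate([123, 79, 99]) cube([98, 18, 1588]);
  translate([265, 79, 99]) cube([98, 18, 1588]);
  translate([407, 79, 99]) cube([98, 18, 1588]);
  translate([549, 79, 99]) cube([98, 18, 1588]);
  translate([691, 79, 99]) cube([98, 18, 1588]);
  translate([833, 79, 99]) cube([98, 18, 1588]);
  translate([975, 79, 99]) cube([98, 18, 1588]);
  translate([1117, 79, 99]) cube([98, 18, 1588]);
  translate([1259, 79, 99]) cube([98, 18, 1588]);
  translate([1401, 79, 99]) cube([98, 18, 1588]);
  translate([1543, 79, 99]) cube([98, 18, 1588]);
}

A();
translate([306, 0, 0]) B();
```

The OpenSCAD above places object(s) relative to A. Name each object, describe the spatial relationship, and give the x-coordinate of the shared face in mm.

A is a stool. B is a fence section. The fence section is against the stool's +x side, with their −y faces flush. The x-coordinate of the shared face is 306 mm.

The stool's +x face and the fence section's −x face are both at x = 306 mm.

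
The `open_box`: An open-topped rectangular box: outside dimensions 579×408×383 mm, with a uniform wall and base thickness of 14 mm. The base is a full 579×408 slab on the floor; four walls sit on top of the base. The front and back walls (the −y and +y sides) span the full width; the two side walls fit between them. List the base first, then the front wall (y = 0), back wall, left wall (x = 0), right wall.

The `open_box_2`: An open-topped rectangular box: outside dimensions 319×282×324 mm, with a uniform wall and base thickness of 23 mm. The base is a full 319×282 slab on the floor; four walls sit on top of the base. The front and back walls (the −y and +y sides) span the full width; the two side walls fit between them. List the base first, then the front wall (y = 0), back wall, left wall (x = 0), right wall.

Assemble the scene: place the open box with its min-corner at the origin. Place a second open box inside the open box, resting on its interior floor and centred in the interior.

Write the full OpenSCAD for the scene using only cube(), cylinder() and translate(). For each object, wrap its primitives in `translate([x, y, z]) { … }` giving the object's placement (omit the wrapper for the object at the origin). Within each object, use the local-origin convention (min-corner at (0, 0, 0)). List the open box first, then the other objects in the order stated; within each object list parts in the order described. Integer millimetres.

cube([579, 408, 14]);
translate([0, 0, 14]) cube([579, 14, 369]);
translate([0, 394, 14]) cube([579, 14, 369]);
translate([0, 14, 14]) cube([14, 380, 369]);
translate([565, 14, 14]) cube([14, 380, 369]);
translate([130, 63, 14]) {
  cube([319, 282, 23]);
  translate([0, 0, 23]) cube([319, 23, 301]);
  translate([0, 259, 23]) cube([319, 23, 301]);
  translate([0, 23, 23]) cube([23, 236, 301]);
  translate([296, 23, 23]) cube([23, 236, 301]);
}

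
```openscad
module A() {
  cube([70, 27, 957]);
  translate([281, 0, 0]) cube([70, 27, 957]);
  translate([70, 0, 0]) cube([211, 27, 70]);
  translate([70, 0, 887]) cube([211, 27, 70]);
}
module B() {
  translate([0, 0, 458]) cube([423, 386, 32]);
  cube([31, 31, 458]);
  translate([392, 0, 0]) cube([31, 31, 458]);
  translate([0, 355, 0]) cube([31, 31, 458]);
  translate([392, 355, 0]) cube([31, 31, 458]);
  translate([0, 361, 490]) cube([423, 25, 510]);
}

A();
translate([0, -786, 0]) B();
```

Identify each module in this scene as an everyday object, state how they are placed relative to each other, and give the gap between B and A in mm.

The chair's nearest face is 400 mm from the picture frame's −y face.

A is a picture frame. B is a chair. The chair is on the floor beside the picture frame on its −y side. The gap between the chair and the picture frame is 400 mm.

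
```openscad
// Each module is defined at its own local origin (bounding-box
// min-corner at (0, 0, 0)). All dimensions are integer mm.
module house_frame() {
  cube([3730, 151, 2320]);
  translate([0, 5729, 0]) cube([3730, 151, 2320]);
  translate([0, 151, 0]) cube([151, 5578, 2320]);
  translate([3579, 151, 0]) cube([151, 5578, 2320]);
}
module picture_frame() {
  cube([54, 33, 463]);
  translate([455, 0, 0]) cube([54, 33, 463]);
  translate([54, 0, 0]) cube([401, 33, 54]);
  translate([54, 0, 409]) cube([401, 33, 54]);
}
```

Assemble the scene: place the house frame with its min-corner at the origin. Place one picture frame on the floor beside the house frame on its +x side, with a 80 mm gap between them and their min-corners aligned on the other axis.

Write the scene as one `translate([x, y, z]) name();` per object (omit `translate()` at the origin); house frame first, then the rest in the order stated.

house_frame();
translate([3810, 0, 0]) picture_frame();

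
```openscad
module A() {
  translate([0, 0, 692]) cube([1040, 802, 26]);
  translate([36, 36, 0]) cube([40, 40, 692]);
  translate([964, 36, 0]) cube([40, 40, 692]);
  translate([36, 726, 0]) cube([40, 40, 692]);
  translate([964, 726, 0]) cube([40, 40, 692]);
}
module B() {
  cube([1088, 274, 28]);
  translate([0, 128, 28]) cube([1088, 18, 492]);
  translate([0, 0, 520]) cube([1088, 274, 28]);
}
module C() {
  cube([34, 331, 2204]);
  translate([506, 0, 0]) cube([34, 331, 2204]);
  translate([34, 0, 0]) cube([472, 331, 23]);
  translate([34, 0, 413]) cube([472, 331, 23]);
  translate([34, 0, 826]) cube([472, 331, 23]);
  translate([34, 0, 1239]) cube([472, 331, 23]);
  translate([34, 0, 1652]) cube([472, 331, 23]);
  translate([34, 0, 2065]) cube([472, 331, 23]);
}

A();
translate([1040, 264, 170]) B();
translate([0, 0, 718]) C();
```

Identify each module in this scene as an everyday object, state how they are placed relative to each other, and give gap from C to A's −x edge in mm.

The bookshelf's min-x is at 0; the table's min-x is 0; gap = 0 mm.

A is a table. B is an I-beam. C is a bookshelf. The I-beam is beside the table with their tops flush at z = 718. The bookshelf is on top of the table. The gap from the bookshelf to the table's −x edge is 0 mm.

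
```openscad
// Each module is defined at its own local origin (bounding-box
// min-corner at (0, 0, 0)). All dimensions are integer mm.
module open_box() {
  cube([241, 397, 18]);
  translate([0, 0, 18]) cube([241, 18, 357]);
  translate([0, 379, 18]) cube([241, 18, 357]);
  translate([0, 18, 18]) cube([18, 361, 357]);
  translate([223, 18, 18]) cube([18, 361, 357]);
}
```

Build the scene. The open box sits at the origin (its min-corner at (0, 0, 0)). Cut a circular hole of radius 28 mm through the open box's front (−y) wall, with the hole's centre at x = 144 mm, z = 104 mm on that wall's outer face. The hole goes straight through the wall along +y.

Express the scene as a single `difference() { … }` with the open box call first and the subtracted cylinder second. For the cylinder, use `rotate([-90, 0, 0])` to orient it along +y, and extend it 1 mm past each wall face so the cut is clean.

difference() {
  open_box();
  translate([144, -1, 104]) rotate([-90, 0, 0]) cylinder(h = 20, r = 28);
}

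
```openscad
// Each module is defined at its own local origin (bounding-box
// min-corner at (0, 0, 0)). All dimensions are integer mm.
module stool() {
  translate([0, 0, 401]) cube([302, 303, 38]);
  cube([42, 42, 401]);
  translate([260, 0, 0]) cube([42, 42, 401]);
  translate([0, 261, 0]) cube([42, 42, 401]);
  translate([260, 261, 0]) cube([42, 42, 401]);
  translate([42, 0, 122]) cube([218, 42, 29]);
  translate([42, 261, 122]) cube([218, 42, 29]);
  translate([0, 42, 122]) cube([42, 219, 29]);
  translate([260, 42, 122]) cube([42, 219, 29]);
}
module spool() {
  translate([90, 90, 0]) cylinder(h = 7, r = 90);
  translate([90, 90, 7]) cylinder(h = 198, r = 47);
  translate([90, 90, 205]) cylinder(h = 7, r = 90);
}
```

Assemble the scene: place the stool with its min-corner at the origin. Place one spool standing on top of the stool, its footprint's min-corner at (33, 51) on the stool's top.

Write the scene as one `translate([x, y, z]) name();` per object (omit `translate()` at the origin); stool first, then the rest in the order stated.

stool();
translate([33, 51, 439]) spool();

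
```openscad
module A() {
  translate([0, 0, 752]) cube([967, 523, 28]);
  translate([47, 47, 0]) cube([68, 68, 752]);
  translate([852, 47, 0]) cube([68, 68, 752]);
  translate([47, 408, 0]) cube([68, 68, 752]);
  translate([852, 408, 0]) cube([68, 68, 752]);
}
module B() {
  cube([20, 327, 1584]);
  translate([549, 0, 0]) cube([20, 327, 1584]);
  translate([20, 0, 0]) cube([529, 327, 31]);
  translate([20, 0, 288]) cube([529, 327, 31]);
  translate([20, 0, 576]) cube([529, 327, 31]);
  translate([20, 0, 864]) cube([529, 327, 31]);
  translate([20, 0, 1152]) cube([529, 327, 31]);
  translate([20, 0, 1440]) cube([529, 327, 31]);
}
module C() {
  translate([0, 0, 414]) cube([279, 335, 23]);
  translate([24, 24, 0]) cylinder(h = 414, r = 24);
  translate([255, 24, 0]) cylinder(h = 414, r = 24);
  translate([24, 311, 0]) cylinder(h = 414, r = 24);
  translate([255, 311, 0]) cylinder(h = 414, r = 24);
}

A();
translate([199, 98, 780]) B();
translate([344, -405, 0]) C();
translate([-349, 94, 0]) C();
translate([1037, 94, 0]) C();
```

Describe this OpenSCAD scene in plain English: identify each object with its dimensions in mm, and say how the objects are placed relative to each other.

A is a rectangular dining table. The top is 967×523×28 mm with its upper surface at z = 780 mm. It stands on four 68×68 mm square legs, each inset 47 mm from the nearest pair of top edges, running from the floor to the underside of the top.

B is a bookshelf 569 mm wide overall, 327 mm deep and 1584 mm tall. The two sides are 20 mm thick vertical panels. 6 horizontal shelves of 31 mm thickness span between the inner faces of the sides; the lowest shelf sits on the floor and shelves are stacked with a clear vertical gap of 257 mm between each pair.

C is a four-legged stool. The seat is a 279×335×23 mm slab whose top surface is at z = 437 mm; four round legs, each 48 mm in diameter, run from the floor (z = 0) to the underside of the seat, each leg's axis is inset half a diameter from the nearest pair of seat edges (so the leg's bounding box is flush with the corner).

The bookshelf is on top of the table, centred. Three stools sit around the table at the −y, −x, +x sides.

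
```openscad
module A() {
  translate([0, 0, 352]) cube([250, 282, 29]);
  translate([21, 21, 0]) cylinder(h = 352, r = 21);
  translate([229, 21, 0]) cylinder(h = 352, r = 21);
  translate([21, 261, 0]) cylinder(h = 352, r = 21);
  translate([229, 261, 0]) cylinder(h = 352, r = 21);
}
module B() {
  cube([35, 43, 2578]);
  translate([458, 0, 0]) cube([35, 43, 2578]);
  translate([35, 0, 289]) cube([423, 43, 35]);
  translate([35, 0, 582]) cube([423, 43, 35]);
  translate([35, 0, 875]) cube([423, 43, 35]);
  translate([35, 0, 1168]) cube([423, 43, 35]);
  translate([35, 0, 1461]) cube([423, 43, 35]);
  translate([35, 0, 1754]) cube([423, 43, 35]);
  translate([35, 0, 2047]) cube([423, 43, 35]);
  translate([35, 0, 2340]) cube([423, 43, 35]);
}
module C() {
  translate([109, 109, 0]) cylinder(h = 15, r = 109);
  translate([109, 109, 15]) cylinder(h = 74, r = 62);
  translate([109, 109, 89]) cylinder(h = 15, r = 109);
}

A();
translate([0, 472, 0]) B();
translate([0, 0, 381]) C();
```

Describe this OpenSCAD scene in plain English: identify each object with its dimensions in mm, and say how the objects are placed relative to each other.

A is a four-legged stool. The seat is 250×282 mm, 29 mm thick, top at z = 381 mm. It stands on four round legs, each 42 mm in diameter, from z = 0 to the seat underside, each leg's axis is inset half a diameter from the nearest pair of seat edges (so the leg's bounding box is flush with the corner).

B is a wooden ladder with two side rails of 35×43 mm section and 2578 mm height, set 493 mm apart overall. Between them run 8 rectangular rungs (43 mm deep, 35 mm thick), front faces flush with the rails' −y face. The bottom of the first rung is 289 mm above the floor and each subsequent rung is 293 mm higher than the one below.

C is a spool: two coaxial disc flanges of radius 109 mm and thickness 15 mm, joined by a core cylinder of radius 62 mm and height 74 mm. The lower flange rests on z = 0 and the three cylinders share a vertical axis.

The ladder is on the floor beside the stool on its +y side. The spool is on top of the stool.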